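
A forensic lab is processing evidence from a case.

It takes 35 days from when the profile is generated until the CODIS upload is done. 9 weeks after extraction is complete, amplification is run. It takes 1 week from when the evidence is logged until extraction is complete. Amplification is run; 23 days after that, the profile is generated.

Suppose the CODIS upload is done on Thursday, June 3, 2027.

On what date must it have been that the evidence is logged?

The CODIS upload is done: Jun 3, 2027.
The profile is generated: Jun 3, 2027 − 35 days = Apr 29, 2027.
Amplification is run: Apr 29, 2027 − 23 days = Apr 6, 2027.
Extraction is complete: Apr 6, 2027 − 9 weeks = Feb 2, 2027.
The evidence is logged: Feb 2, 2027 − 1 week = Jan 26, 2027.

Tuesday, January 26, 2027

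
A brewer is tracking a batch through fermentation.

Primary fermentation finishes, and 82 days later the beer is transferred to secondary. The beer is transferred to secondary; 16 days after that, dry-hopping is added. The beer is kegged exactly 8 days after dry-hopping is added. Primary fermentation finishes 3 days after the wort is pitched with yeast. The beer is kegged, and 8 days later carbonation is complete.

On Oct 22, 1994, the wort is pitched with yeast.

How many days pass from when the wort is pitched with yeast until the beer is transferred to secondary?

85 days

Causal path: the wort is pitched with yeast → primary fermentation finishes → the beer is transferred to secondary.
Total delay along the path: 3 + 82 = 85 days.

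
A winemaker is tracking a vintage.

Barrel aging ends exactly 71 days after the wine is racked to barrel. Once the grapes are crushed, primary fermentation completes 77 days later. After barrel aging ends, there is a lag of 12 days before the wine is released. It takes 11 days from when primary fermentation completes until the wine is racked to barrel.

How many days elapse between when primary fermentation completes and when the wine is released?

Causal path: primary fermentation completes → the wine is racked to barrel → barrel aging ends → the wine is released.
Total delay along the path: 11 + 71 + 12 = 94 days.

94 days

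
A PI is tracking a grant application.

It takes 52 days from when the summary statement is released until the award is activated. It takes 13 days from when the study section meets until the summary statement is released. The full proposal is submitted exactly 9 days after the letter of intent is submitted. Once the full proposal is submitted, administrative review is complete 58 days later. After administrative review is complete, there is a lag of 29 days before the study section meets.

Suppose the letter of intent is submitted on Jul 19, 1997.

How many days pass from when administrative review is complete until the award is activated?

Causal path: administrative review is complete → the study section meets → the summary statement is released → the award is activated.
Total delay along the path: 29 + 13 + 52 = 94 days.

94 days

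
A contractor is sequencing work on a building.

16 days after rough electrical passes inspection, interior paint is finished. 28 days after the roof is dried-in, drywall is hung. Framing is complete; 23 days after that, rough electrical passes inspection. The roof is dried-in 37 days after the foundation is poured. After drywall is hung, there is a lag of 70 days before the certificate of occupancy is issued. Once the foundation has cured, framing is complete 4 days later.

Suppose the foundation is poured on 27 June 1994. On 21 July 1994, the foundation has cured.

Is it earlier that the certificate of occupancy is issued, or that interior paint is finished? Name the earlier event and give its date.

The foundation is poured: Jun 27, 1994.
The roof is dried-in: Jun 27, 1994 + 37 days = Aug 3, 1994.
Drywall is hung: Aug 3, 1994 + 28 days = Aug 31, 1994.
The certificate of occupancy is issued: Aug 31, 1994 + 70 days = Nov 9, 1994.
The foundation has cured: Jul 21, 1994.
Framing is complete: Jul 21, 1994 + 4 days = Jul 25, 1994.
Rough electrical passes inspection: Jul 25, 1994 + 23 days = Aug 17, 1994.
Interior paint is finished: Aug 17, 1994 + 16 days = Sep 2, 1994.
Comparing: the certificate of occupancy is issued on Nov 9, 1994 vs interior paint is finished on Sep 2, 1994. Earlier: interior paint is finished.

Interior paint is finished — 2 September 1994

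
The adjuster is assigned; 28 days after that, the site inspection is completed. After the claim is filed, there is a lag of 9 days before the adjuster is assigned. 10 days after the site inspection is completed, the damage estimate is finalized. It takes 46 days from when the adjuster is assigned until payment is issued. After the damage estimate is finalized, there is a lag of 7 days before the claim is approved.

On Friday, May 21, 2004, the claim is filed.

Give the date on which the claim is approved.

Wednesday, July 14, 2004

The claim is filed: May 21, 2004.
The adjuster is assigned: May 21, 2004 + 9 days = May 30, 2004.
The site inspection is completed: May 30, 2004 + 28 days = Jun 27, 2004.
The damage estimate is finalized: Jun 27, 2004 + 10 days = Jul 7, 2004.
The claim is approved: Jul 7, 2004 + 7 days = Jul 14, 2004.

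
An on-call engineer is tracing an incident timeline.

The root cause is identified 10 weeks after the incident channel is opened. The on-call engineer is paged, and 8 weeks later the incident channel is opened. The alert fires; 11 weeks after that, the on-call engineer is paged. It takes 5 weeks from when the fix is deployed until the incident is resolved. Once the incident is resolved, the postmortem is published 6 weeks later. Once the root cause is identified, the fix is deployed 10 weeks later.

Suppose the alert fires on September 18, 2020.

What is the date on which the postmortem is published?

September 3, 2021

The alert fires: Sep 18, 2020.
The on-call engineer is paged: Sep 18, 2020 + 11 weeks = Dec 4, 2020.
The incident channel is opened: Dec 4, 2020 + 8 weeks = Jan 29, 2021.
The root cause is identified: Jan 29, 2021 + 10 weeks = Apr 9, 2021.
The fix is deployed: Apr 9, 2021 + 10 weeks = Jun 18, 2021.
The incident is resolved: Jun 18, 2021 + 5 weeks = Jul 23, 2021.
The postmortem is published: Jul 23, 2021 + 6 weeks = Sep 3, 2021.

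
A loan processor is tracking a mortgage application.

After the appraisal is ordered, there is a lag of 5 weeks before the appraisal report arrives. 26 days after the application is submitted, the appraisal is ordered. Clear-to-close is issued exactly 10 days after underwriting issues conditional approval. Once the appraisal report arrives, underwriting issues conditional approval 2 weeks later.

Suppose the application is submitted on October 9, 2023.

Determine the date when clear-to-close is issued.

January 2, 2024

The application is submitted: Oct 9, 2023.
The appraisal is ordered: Oct 9, 2023 + 26 days = Nov 4, 2023.
The appraisal report arrives: Nov 4, 2023 + 5 weeks = Dec 9, 2023.
Underwriting issues conditional approval: Dec 9, 2023 + 2 weeks = Dec 23, 2023.
Clear-to-close is issued: Dec 23, 2023 + 10 days = Jan 2, 2024.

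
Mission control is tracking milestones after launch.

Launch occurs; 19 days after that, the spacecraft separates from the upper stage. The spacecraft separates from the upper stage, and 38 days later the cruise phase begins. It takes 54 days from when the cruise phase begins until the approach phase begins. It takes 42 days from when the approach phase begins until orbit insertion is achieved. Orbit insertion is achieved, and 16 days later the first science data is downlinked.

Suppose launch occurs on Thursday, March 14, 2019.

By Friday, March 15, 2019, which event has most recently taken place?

Launch occurs

Launch occurs: Mar 14, 2019.
The spacecraft separates from the upper stage: Mar 14, 2019 + 19 days = Apr 2, 2019.
The cruise phase begins: Apr 2, 2019 + 38 days = May 10, 2019.
The approach phase begins: May 10, 2019 + 54 days = Jul 3, 2019.
Orbit insertion is achieved: Jul 3, 2019 + 42 days = Aug 14, 2019.
The first science data is downlinked: Aug 14, 2019 + 16 days = Aug 30, 2019.
Mar 15, 2019 falls between when launch occurs (Mar 14, 2019) and when the spacecraft separates from the upper stage (Apr 2, 2019).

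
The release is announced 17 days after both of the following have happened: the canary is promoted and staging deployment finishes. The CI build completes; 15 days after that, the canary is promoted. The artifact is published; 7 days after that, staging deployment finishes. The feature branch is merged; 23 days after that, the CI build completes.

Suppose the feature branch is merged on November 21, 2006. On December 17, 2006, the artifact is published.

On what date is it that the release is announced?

The feature branch is merged: Nov 21, 2006.
The CI build completes: Nov 21, 2006 + 23 days = Dec 14, 2006.
The canary is promoted: Dec 14, 2006 + 15 days = Dec 29, 2006.
The artifact is published: Dec 17, 2006.
Staging deployment finishes: Dec 17, 2006 + 7 days = Dec 24, 2006.
Both prerequisites met — the canary is promoted (Dec 29, 2006), staging deployment finishes (Dec 24, 2006); the later is Dec 29, 2006.
The release is announced: Dec 29, 2006 + 17 days = Jan 15, 2007.

January 15, 2007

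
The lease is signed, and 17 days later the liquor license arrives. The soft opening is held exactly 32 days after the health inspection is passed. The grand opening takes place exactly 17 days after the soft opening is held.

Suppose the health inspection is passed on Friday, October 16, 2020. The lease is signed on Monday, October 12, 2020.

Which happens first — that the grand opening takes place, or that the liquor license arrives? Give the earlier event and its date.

The health inspection is passed: Oct 16, 2020.
The soft opening is held: Oct 16, 2020 + 32 days = Nov 17, 2020.
The grand opening takes place: Nov 17, 2020 + 17 days = Dec 4, 2020.
The lease is signed: Oct 12, 2020.
The liquor license arrives: Oct 12, 2020 + 17 days = Oct 29, 2020.
Comparing: the grand opening takes place on Dec 4, 2020 vs the liquor license arrives on Oct 29, 2020. Earlier: the liquor license arrives.

The liquor license arrives — Thursday, October 29, 2020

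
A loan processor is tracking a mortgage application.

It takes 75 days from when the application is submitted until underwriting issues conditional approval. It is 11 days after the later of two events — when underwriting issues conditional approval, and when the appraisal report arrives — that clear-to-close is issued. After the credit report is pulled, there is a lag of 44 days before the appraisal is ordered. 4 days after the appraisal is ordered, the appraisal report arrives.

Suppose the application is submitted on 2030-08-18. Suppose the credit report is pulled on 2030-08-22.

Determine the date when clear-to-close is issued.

2030-11-12

The application is submitted: Aug 18, 2030.
Underwriting issues conditional approval: Aug 18, 2030 + 75 days = Nov 1, 2030.
The credit report is pulled: Aug 22, 2030.
The appraisal is ordered: Aug 22, 2030 + 44 days = Oct 5, 2030.
The appraisal report arrives: Oct 5, 2030 + 4 days = Oct 9, 2030.
Both prerequisites met — underwriting issues conditional approval (Nov 1, 2030), the appraisal report arrives (Oct 9, 2030); the later is Nov 1, 2030.
Clear-to-close is issued: Nov 1, 2030 + 11 days = Nov 12, 2030.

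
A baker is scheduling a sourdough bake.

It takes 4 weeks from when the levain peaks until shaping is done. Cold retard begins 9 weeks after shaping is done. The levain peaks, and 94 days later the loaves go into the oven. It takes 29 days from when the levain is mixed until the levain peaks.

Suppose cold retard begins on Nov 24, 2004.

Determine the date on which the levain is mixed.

Jul 27, 2004

Cold retard begins: Nov 24, 2004.
Shaping is done: Nov 24, 2004 − 9 weeks = Sep 22, 2004.
The levain peaks: Sep 22, 2004 − 4 weeks = Aug 25, 2004.
The levain is mixed: Aug 25, 2004 − 29 days = Jul 27, 2004.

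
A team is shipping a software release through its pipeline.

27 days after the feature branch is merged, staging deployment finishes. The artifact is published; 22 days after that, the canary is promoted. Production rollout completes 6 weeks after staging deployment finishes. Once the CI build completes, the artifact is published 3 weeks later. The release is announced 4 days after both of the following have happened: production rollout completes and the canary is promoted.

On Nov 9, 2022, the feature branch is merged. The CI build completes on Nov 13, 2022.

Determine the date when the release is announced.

Jan 21, 2023

The feature branch is merged: Nov 9, 2022.
Staging deployment finishes: Nov 9, 2022 + 27 days = Dec 6, 2022.
Production rollout completes: Dec 6, 2022 + 6 weeks = Jan 17, 2023.
The CI build completes: Nov 13, 2022.
The artifact is published: Nov 13, 2022 + 3 weeks = Dec 4, 2022.
The canary is promoted: Dec 4, 2022 + 22 days = Dec 26, 2022.
Both prerequisites met — production rollout completes (Jan 17, 2023), the canary is promoted (Dec 26, 2022); the later is Jan 17, 2023.
The release is announced: Jan 17, 2023 + 4 days = Jan 21, 2023.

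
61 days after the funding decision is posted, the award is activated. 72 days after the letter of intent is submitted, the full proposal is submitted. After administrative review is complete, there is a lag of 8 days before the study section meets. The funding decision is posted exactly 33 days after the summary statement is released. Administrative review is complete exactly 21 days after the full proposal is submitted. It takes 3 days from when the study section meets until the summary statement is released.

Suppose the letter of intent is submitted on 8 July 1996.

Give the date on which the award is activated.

22 January 1997

The letter of intent is submitted: Jul 8, 1996.
The full proposal is submitted: Jul 8, 1996 + 72 days = Sep 18, 1996.
Administrative review is complete: Sep 18, 1996 + 21 days = Oct 9, 1996.
The study section meets: Oct 9, 1996 + 8 days = Oct 17, 1996.
The summary statement is released: Oct 17, 1996 + 3 days = Oct 20, 1996.
The funding decision is posted: Oct 20, 1996 + 33 days = Nov 22, 1996.
The award is activated: Nov 22, 1996 + 61 days = Jan 22, 1997.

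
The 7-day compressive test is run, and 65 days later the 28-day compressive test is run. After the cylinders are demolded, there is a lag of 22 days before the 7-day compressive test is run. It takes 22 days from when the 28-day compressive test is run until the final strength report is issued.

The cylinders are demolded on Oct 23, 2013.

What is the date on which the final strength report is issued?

The cylinders are demolded: Oct 23, 2013.
The 7-day compressive test is run: Oct 23, 2013 + 22 days = Nov 14, 2013.
The 28-day compressive test is run: Nov 14, 2013 + 65 days = Jan 18, 2014.
The final strength report is issued: Jan 18, 2014 + 22 days = Feb 9, 2014.

Feb 9, 2014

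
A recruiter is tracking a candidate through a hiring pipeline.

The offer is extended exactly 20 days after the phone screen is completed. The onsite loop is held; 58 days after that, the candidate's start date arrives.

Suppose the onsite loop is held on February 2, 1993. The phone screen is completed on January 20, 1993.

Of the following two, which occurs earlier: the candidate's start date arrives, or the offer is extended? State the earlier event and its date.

The onsite loop is held: Feb 2, 1993.
The candidate's start date arrives: Feb 2, 1993 + 58 days = Apr 1, 1993.
The phone screen is completed: Jan 20, 1993.
The offer is extended: Jan 20, 1993 + 20 days = Feb 9, 1993.
Comparing: the candidate's start date arrives on Apr 1, 1993 vs the offer is extended on Feb 9, 1993. Earlier: the offer is extended.

The offer is extended — February 9, 1993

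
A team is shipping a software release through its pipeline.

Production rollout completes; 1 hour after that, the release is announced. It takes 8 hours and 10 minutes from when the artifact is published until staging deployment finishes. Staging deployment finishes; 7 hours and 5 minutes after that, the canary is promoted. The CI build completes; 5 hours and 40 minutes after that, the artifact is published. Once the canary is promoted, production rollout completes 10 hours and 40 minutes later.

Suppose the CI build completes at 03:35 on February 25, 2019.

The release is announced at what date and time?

The CI build completes: 03:35 Feb 25, 2019.
The artifact is published: 03:35 Feb 25, 2019 + 5h40m = 09:15 Feb 25, 2019.
Staging deployment finishes: 09:15 Feb 25, 2019 + 8h10m = 17:25 Feb 25, 2019.
The canary is promoted: 17:25 Feb 25, 2019 + 7h05m = 00:30 Feb 26, 2019.
Production rollout completes: 00:30 Feb 26, 2019 + 10h40m = 11:10 Feb 26, 2019.
The release is announced: 11:10 Feb 26, 2019 + 1h = 12:10 Feb 26, 2019.

12:10 on February 26, 2019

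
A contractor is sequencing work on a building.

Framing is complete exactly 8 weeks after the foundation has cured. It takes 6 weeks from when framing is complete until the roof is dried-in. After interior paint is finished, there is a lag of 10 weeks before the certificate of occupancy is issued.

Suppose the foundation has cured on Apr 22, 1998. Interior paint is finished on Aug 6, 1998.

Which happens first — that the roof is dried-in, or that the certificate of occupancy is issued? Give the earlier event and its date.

The roof is dried-in — Jul 29, 1998

The foundation has cured: Apr 22, 1998.
Framing is complete: Apr 22, 1998 + 8 weeks = Jun 17, 1998.
The roof is dried-in: Jun 17, 1998 + 6 weeks = Jul 29, 1998.
Interior paint is finished: Aug 6, 1998.
The certificate of occupancy is issued: Aug 6, 1998 + 10 weeks = Oct 15, 1998.
Comparing: the roof is dried-in on Jul 29, 1998 vs the certificate of occupancy is issued on Oct 15, 1998. Earlier: the roof is dried-in.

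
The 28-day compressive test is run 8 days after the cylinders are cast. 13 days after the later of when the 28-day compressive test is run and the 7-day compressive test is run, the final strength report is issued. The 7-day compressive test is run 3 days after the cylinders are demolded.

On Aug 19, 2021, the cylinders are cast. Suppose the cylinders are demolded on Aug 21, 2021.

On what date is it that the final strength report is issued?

The cylinders are cast: Aug 19, 2021.
The 28-day compressive test is run: Aug 19, 2021 + 8 days = Aug 27, 2021.
The cylinders are demolded: Aug 21, 2021.
The 7-day compressive test is run: Aug 21, 2021 + 3 days = Aug 24, 2021.
Both prerequisites met — the 28-day compressive test is run (Aug 27, 2021), the 7-day compressive test is run (Aug 24, 2021); the later is Aug 27, 2021.
The final strength report is issued: Aug 27, 2021 + 13 days = Sep 9, 2021.

Sep 9, 2021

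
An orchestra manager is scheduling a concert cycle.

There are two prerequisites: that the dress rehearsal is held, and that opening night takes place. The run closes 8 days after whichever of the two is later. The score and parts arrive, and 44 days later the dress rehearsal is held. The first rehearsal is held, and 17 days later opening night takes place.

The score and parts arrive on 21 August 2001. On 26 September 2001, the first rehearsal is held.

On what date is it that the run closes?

The score and parts arrive: Aug 21, 2001.
The dress rehearsal is held: Aug 21, 2001 + 44 days = Oct 4, 2001.
The first rehearsal is held: Sep 26, 2001.
Opening night takes place: Sep 26, 2001 + 17 days = Oct 13, 2001.
Both prerequisites met — the dress rehearsal is held (Oct 4, 2001), opening night takes place (Oct 13, 2001); the later is Oct 13, 2001.
The run closes: Oct 13, 2001 + 8 days = Oct 21, 2001.

21 October 2001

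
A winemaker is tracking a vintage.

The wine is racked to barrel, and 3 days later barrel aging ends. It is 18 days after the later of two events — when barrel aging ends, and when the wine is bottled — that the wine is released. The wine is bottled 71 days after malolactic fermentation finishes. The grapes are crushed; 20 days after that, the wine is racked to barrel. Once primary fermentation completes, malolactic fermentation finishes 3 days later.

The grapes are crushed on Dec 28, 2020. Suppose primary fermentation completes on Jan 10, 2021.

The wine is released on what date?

The grapes are crushed: Dec 28, 2020.
The wine is racked to barrel: Dec 28, 2020 + 20 days = Jan 17, 2021.
Barrel aging ends: Jan 17, 2021 + 3 days = Jan 20, 2021.
Primary fermentation completes: Jan 10, 2021.
Malolactic fermentation finishes: Jan 10, 2021 + 3 days = Jan 13, 2021.
The wine is bottled: Jan 13, 2021 + 71 days = Mar 25, 2021.
Both prerequisites met — barrel aging ends (Jan 20, 2021), the wine is bottled (Mar 25, 2021); the later is Mar 25, 2021.
The wine is released: Mar 25, 2021 + 18 days = Apr 12, 2021.

Apr 12, 2021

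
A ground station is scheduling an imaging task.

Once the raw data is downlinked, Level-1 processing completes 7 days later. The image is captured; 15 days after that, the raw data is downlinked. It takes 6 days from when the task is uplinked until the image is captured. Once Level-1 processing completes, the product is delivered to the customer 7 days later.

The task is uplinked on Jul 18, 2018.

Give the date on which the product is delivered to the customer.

The task is uplinked: Jul 18, 2018.
The image is captured: Jul 18, 2018 + 6 days = Jul 24, 2018.
The raw data is downlinked: Jul 24, 2018 + 15 days = Aug 8, 2018.
Level-1 processing completes: Aug 8, 2018 + 7 days = Aug 15, 2018.
The product is delivered to the customer: Aug 15, 2018 + 7 days = Aug 22, 2018.

Aug 22, 2018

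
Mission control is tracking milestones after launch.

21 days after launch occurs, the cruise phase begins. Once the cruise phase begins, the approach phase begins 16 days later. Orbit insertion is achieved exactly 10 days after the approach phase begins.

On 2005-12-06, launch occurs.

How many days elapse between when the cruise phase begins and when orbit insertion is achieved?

Causal path: the cruise phase begins → the approach phase begins → orbit insertion is achieved.
Total delay along the path: 16 + 10 = 26 days.

26 days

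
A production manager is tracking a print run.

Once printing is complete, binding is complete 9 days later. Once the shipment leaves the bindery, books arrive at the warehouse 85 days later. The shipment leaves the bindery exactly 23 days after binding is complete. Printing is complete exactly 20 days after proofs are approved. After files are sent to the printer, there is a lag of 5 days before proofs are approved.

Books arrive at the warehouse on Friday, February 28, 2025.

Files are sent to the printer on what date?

Wednesday, October 9, 2024

Books arrive at the warehouse: Feb 28, 2025.
The shipment leaves the bindery: Feb 28, 2025 − 85 days = Dec 5, 2024.
Binding is complete: Dec 5, 2024 − 23 days = Nov 12, 2024.
Printing is complete: Nov 12, 2024 − 9 days = Nov 3, 2024.
Proofs are approved: Nov 3, 2024 − 20 days = Oct 14, 2024.
Files are sent to the printer: Oct 14, 2024 − 5 days = Oct 9, 2024.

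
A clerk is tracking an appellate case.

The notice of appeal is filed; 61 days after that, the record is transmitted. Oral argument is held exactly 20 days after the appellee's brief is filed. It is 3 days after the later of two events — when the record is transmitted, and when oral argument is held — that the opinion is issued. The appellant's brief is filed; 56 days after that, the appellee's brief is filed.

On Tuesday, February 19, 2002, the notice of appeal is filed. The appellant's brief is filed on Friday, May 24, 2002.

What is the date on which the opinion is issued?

Sunday, August 11, 2002

The notice of appeal is filed: Feb 19, 2002.
The record is transmitted: Feb 19, 2002 + 61 days = Apr 21, 2002.
The appellant's brief is filed: May 24, 2002.
The appellee's brief is filed: May 24, 2002 + 56 days = Jul 19, 2002.
Oral argument is held: Jul 19, 2002 + 20 days = Aug 8, 2002.
Both prerequisites met — the record is transmitted (Apr 21, 2002), oral argument is held (Aug 8, 2002); the later is Aug 8, 2002.
The opinion is issued: Aug 8, 2002 + 3 days = Aug 11, 2002.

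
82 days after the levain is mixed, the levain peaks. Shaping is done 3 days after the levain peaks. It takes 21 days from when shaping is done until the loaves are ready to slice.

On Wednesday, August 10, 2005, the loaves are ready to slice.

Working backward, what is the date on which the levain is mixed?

The loaves are ready to slice: Aug 10, 2005.
Shaping is done: Aug 10, 2005 − 21 days = Jul 20, 2005.
The levain peaks: Jul 20, 2005 − 3 days = Jul 17, 2005.
The levain is mixed: Jul 17, 2005 − 82 days = Apr 26, 2005.

Tuesday, April 26, 2005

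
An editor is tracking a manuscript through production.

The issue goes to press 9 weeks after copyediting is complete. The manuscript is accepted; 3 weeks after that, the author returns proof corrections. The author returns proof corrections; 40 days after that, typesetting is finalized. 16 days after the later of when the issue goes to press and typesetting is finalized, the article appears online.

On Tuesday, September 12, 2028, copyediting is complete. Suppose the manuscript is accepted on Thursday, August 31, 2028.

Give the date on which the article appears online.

Copyediting is complete: Sep 12, 2028.
The issue goes to press: Sep 12, 2028 + 9 weeks = Nov 14, 2028.
The manuscript is accepted: Aug 31, 2028.
The author returns proof corrections: Aug 31, 2028 + 3 weeks = Sep 21, 2028.
Typesetting is finalized: Sep 21, 2028 + 40 days = Oct 31, 2028.
Both prerequisites met — the issue goes to press (Nov 14, 2028), typesetting is finalized (Oct 31, 2028); the later is Nov 14, 2028.
The article appears online: Nov 14, 2028 + 16 days = Nov 30, 2028.

Thursday, November 30, 2028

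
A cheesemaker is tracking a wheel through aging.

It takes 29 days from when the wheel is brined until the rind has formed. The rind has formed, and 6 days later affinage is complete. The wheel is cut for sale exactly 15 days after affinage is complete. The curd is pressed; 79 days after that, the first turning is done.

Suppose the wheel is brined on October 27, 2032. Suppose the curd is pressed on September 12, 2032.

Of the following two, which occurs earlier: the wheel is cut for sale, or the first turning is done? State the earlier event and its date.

The wheel is brined: Oct 27, 2032.
The rind has formed: Oct 27, 2032 + 29 days = Nov 25, 2032.
Affinage is complete: Nov 25, 2032 + 6 days = Dec 1, 2032.
The wheel is cut for sale: Dec 1, 2032 + 15 days = Dec 16, 2032.
The curd is pressed: Sep 12, 2032.
The first turning is done: Sep 12, 2032 + 79 days = Nov 30, 2032.
Comparing: the wheel is cut for sale on Dec 16, 2032 vs the first turning is done on Nov 30, 2032. Earlier: the first turning is done.

The first turning is done — November 30, 2032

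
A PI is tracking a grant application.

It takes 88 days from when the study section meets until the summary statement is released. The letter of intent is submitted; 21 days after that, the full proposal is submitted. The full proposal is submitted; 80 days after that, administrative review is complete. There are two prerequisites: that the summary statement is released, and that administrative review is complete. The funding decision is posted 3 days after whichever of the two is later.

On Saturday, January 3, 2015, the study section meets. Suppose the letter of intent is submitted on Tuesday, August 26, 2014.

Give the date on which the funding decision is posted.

Saturday, April 4, 2015

The study section meets: Jan 3, 2015.
The summary statement is released: Jan 3, 2015 + 88 days = Apr 1, 2015.
The letter of intent is submitted: Aug 26, 2014.
The full proposal is submitted: Aug 26, 2014 + 21 days = Sep 16, 2014.
Administrative review is complete: Sep 16, 2014 + 80 days = Dec 5, 2014.
Both prerequisites met — the summary statement is released (Apr 1, 2015), administrative review is complete (Dec 5, 2014); the later is Apr 1, 2015.
The funding decision is posted: Apr 1, 2015 + 3 days = Apr 4, 2015.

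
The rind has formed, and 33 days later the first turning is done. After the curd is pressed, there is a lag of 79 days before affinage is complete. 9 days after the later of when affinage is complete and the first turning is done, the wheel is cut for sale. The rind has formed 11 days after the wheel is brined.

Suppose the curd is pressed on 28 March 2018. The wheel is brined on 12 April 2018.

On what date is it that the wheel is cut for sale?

24 June 2018

The curd is pressed: Mar 28, 2018.
Affinage is complete: Mar 28, 2018 + 79 days = Jun 15, 2018.
The wheel is brined: Apr 12, 2018.
The rind has formed: Apr 12, 2018 + 11 days = Apr 23, 2018.
The first turning is done: Apr 23, 2018 + 33 days = May 26, 2018.
Both prerequisites met — affinage is complete (Jun 15, 2018), the first turning is done (May 26, 2018); the later is Jun 15, 2018.
The wheel is cut for sale: Jun 15, 2018 + 9 days = Jun 24, 2018.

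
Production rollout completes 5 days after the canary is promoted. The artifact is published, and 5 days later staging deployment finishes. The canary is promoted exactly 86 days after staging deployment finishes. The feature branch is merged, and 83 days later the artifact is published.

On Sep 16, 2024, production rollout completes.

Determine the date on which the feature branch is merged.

Mar 21, 2024

Production rollout completes: Sep 16, 2024.
The canary is promoted: Sep 16, 2024 − 5 days = Sep 11, 2024.
Staging deployment finishes: Sep 11, 2024 − 86 days = Jun 17, 2024.
The artifact is published: Jun 17, 2024 − 5 days = Jun 12, 2024.
The feature branch is merged: Jun 12, 2024 − 83 days = Mar 21, 2024.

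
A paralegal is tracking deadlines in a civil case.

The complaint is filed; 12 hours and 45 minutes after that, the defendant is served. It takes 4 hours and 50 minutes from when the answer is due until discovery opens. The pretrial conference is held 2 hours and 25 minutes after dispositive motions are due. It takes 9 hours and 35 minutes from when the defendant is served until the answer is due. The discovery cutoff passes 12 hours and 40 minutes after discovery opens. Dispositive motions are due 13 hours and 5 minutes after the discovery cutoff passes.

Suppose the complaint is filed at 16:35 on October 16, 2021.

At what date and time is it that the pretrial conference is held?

23:55 on October 18, 2021

The complaint is filed: 16:35 Oct 16, 2021.
The defendant is served: 16:35 Oct 16, 2021 + 12h45m = 05:20 Oct 17, 2021.
The answer is due: 05:20 Oct 17, 2021 + 9h35m = 14:55 Oct 17, 2021.
Discovery opens: 14:55 Oct 17, 2021 + 4h50m = 19:45 Oct 17, 2021.
The discovery cutoff passes: 19:45 Oct 17, 2021 + 12h40m = 08:25 Oct 18, 2021.
Dispositive motions are due: 08:25 Oct 18, 2021 + 13h05m = 21:30 Oct 18, 2021.
The pretrial conference is held: 21:30 Oct 18, 2021 + 2h25m = 23:55 Oct 18, 2021.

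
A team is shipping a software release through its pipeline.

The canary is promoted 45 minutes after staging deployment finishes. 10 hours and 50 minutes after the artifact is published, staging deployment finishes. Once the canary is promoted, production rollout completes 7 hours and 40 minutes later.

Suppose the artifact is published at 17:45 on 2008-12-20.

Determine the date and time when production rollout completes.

13:00 on 2008-12-21

The artifact is published: 17:45 Dec 20, 2008.
Staging deployment finishes: 17:45 Dec 20, 2008 + 10h50m = 04:35 Dec 21, 2008.
The canary is promoted: 04:35 Dec 21, 2008 + 45m = 05:20 Dec 21, 2008.
Production rollout completes: 05:20 Dec 21, 2008 + 7h40m = 13:00 Dec 21, 2008.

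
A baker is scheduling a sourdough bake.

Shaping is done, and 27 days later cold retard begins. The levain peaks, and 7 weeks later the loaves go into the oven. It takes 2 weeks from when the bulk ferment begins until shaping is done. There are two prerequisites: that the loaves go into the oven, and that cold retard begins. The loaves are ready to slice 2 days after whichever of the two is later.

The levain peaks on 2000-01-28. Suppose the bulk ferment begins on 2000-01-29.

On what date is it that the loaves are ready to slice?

The levain peaks: Jan 28, 2000.
The loaves go into the oven: Jan 28, 2000 + 7 weeks = Mar 17, 2000.
The bulk ferment begins: Jan 29, 2000.
Shaping is done: Jan 29, 2000 + 2 weeks = Feb 12, 2000.
Cold retard begins: Feb 12, 2000 + 27 days = Mar 10, 2000.
Both prerequisites met — the loaves go into the oven (Mar 17, 2000), cold retard begins (Mar 10, 2000); the later is Mar 17, 2000.
The loaves are ready to slice: Mar 17, 2000 + 2 days = Mar 19, 2000.

2000-03-19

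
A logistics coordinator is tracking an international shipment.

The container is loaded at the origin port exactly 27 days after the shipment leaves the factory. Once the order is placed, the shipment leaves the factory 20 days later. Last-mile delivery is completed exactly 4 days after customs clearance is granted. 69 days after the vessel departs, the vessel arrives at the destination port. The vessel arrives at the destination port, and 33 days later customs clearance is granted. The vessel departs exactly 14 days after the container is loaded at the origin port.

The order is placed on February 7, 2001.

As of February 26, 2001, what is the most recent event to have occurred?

The order is placed: Feb 7, 2001.
The shipment leaves the factory: Feb 7, 2001 + 20 days = Feb 27, 2001.
The container is loaded at the origin port: Feb 27, 2001 + 27 days = Mar 26, 2001.
The vessel departs: Mar 26, 2001 + 14 days = Apr 9, 2001.
The vessel arrives at the destination port: Apr 9, 2001 + 69 days = Jun 17, 2001.
Customs clearance is granted: Jun 17, 2001 + 33 days = Jul 20, 2001.
Last-mile delivery is completed: Jul 20, 2001 + 4 days = Jul 24, 2001.
Feb 26, 2001 falls between when the order is placed (Feb 7, 2001) and when the shipment leaves the factory (Feb 27, 2001).

The order is placed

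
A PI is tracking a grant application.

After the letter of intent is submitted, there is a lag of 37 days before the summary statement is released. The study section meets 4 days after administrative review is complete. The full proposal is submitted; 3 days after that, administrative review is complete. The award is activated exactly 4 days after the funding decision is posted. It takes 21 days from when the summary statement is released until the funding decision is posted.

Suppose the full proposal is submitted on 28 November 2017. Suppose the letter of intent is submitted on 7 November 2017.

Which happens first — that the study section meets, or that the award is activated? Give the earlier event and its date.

The full proposal is submitted: Nov 28, 2017.
Administrative review is complete: Nov 28, 2017 + 3 days = Dec 1, 2017.
The study section meets: Dec 1, 2017 + 4 days = Dec 5, 2017.
The letter of intent is submitted: Nov 7, 2017.
The summary statement is released: Nov 7, 2017 + 37 days = Dec 14, 2017.
The funding decision is posted: Dec 14, 2017 + 21 days = Jan 4, 2018.
The award is activated: Jan 4, 2018 + 4 days = Jan 8, 2018.
Comparing: the study section meets on Dec 5, 2017 vs the award is activated on Jan 8, 2018. Earlier: the study section meets.

The study section meets — 5 December 2017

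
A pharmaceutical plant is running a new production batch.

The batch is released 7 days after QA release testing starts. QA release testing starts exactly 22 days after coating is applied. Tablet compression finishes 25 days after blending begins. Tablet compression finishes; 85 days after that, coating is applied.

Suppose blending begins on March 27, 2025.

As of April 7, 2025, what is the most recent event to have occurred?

Blending begins

Blending begins: Mar 27, 2025.
Tablet compression finishes: Mar 27, 2025 + 25 days = Apr 21, 2025.
Coating is applied: Apr 21, 2025 + 85 days = Jul 15, 2025.
QA release testing starts: Jul 15, 2025 + 22 days = Aug 6, 2025.
The batch is released: Aug 6, 2025 + 7 days = Aug 13, 2025.
Apr 7, 2025 falls between when blending begins (Mar 27, 2025) and when tablet compression finishes (Apr 21, 2025).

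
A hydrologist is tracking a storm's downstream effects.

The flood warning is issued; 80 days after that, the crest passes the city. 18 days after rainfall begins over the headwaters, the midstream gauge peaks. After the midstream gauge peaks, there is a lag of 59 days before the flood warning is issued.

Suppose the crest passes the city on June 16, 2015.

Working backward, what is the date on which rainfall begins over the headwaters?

The crest passes the city: Jun 16, 2015.
The flood warning is issued: Jun 16, 2015 − 80 days = Mar 28, 2015.
The midstream gauge peaks: Mar 28, 2015 − 59 days = Jan 28, 2015.
Rainfall begins over the headwaters: Jan 28, 2015 − 18 days = Jan 10, 2015.

January 10, 2015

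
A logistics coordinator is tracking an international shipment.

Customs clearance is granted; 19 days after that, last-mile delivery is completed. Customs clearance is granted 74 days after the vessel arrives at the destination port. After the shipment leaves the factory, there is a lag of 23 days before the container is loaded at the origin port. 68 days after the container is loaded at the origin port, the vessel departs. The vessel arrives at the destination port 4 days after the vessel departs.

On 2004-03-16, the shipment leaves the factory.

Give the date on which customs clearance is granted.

2004-09-01

The shipment leaves the factory: Mar 16, 2004.
The container is loaded at the origin port: Mar 16, 2004 + 23 days = Apr 8, 2004.
The vessel departs: Apr 8, 2004 + 68 days = Jun 15, 2004.
The vessel arrives at the destination port: Jun 15, 2004 + 4 days = Jun 19, 2004.
Customs clearance is granted: Jun 19, 2004 + 74 days = Sep 1, 2004.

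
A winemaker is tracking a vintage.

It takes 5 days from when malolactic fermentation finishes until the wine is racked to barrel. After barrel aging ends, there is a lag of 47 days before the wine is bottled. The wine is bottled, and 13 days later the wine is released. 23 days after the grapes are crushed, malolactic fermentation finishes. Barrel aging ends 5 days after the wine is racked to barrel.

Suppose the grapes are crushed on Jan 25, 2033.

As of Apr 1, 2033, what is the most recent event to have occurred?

The grapes are crushed: Jan 25, 2033.
Malolactic fermentation finishes: Jan 25, 2033 + 23 days = Feb 17, 2033.
The wine is racked to barrel: Feb 17, 2033 + 5 days = Feb 22, 2033.
Barrel aging ends: Feb 22, 2033 + 5 days = Feb 27, 2033.
The wine is bottled: Feb 27, 2033 + 47 days = Apr 15, 2033.
The wine is released: Apr 15, 2033 + 13 days = Apr 28, 2033.
Apr 1, 2033 falls between when barrel aging ends (Feb 27, 2033) and when the wine is bottled (Apr 15, 2033).

Barrel aging ends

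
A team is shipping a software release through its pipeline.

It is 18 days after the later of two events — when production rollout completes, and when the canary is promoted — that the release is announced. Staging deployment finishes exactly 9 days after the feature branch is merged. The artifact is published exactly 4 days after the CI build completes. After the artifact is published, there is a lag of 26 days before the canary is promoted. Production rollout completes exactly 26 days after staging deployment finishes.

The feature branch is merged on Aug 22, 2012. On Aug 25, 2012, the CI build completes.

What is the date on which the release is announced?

Oct 14, 2012

The feature branch is merged: Aug 22, 2012.
Staging deployment finishes: Aug 22, 2012 + 9 days = Aug 31, 2012.
Production rollout completes: Aug 31, 2012 + 26 days = Sep 26, 2012.
The CI build completes: Aug 25, 2012.
The artifact is published: Aug 25, 2012 + 4 days = Aug 29, 2012.
The canary is promoted: Aug 29, 2012 + 26 days = Sep 24, 2012.
Both prerequisites met — production rollout completes (Sep 26, 2012), the canary is promoted (Sep 24, 2012); the later is Sep 26, 2012.
The release is announced: Sep 26, 2012 + 18 days = Oct 14, 2012.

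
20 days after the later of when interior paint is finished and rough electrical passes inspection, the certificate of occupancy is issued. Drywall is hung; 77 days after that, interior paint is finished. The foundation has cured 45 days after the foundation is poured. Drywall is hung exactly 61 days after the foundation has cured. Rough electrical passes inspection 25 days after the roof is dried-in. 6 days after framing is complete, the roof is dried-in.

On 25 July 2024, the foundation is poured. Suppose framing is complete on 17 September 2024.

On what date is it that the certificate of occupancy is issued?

13 February 2025

The foundation is poured: Jul 25, 2024.
The foundation has cured: Jul 25, 2024 + 45 days = Sep 8, 2024.
Drywall is hung: Sep 8, 2024 + 61 days = Nov 8, 2024.
Interior paint is finished: Nov 8, 2024 + 77 days = Jan 24, 2025.
Framing is complete: Sep 17, 2024.
The roof is dried-in: Sep 17, 2024 + 6 days = Sep 23, 2024.
Rough electrical passes inspection: Sep 23, 2024 + 25 days = Oct 18, 2024.
Both prerequisites met — interior paint is finished (Jan 24, 2025), rough electrical passes inspection (Oct 18, 2024); the later is Jan 24, 2025.
The certificate of occupancy is issued: Jan 24, 2025 + 20 days = Feb 13, 2025.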